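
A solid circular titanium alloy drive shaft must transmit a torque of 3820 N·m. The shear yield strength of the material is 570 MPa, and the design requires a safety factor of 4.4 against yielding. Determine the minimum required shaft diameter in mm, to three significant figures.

Allowable shear stress τ_allow = 570/4.4 = 129.5 MPa.
For a solid shaft τ = 16T/(πd³), so d³ = 16T/(π τ_allow) = 16×3820000/(π×129.5) = 150200 mm³.
d = (150200)^(1/3) = 53.15 mm.

d = 53.2 mm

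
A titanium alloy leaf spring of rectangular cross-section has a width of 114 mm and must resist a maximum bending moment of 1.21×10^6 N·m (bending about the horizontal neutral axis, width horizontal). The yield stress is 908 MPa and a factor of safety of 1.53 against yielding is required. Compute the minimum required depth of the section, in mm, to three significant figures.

σ_allow = 908/1.53 = 593.5 MPa.
For a rectangular section σ = 6M/(bh²), so h² = 6M/(b σ_allow) = 6×1.2100×10^9/(114×593.5) = 107300 mm².
h = 327.6 mm.

h = 328 mm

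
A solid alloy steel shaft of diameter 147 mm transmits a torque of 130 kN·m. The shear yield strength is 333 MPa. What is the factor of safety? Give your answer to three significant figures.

τ = 16T/(πd³) = 16×1.3000×10^8/(π×147³) = 208.4 MPa.
n = τ_limit/τ = 333/208.4 = 1.598.

n = 1.60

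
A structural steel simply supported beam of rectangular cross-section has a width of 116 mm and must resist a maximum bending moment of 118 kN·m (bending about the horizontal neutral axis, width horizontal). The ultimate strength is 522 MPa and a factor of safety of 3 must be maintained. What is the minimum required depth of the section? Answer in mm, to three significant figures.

h = 187 mm

σ_allow = 522/3 = 174.0 MPa.
For a rectangular section σ = 6M/(bh²), so h² = 6M/(b σ_allow) = 6×1.1800×10^8/(116×174.0) = 35080 mm².
h = 187.3 mm.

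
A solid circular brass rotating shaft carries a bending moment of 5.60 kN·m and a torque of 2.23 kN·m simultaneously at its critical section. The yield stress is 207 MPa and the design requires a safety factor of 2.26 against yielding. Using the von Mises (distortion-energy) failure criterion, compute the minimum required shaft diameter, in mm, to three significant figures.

σ_allow = σ_y/n = 207/2.26 = 91.59 MPa.
For a solid shaft σ_b = 32M/(πd³) and τ = 16T/(πd³), so the von Mises stress is σ' = (16/πd³)·√(4M²+3T²).
√(4M²+3T²) = √(4×(5.600×10^6)² + 3×(2.230×10^6)²) = 1.185×10^7 N·mm.
d³ = 16×1.185×10^7/(π×91.59) = 658800 mm³.
d = 87.01 mm.

d = 87.0 mm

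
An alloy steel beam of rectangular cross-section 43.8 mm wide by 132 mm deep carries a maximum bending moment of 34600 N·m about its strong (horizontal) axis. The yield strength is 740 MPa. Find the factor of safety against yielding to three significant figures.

Section modulus S = bh²/6 = 43.8×132²/6 = 127200 mm³.
σ = M/S = 3.4600×10^7/127200 = 272.0 MPa.
n = 740/272.0 = 2.720.

n = 2.72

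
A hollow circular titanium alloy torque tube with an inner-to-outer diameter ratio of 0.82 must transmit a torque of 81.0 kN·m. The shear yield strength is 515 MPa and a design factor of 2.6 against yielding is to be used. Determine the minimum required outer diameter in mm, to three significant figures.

τ_allow = 515/2.6 = 198.1 MPa.
For a hollow shaft τ = 16T/[πd_o³(1−k⁴)] with k = 0.82, so 1−k⁴ = 0.5479.
d_o³ = 16T/[π τ_allow (1−k⁴)] = 16×8.1000×10^7/(π×198.1×0.5479) = 3.801×10^6 mm³.
d_o = 156.1 mm.

d_o = 156 mm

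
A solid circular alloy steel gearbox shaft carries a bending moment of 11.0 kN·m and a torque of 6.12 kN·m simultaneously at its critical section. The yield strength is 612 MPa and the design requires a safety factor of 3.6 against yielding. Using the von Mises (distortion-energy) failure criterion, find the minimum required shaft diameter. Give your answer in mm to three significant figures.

σ_allow = σ_y/n = 612/3.6 = 170.0 MPa.
For a solid shaft σ_b = 32M/(πd³) and τ = 16T/(πd³), so the von Mises stress is σ' = (16/πd³)·√(4M²+3T²).
√(4M²+3T²) = √(4×(1.100×10^7)² + 3×(6.120×10^6)²) = 2.442×10^7 N·mm.
d³ = 16×2.442×10^7/(π×170.0) = 731600 mm³.
d = 90.11 mm.

d = 90.1 mm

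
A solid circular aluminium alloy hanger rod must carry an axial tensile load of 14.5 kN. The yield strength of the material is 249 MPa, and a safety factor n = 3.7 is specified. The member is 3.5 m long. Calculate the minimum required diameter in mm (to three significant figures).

Allowable stress σ_allow = 249/3.7 = 67.30 MPa.
Required area A = F/σ_allow = 14500/67.30 = 215.5 mm².
A = πd²/4 → d = √(4A/π) = 16.56 mm.

d = 16.6 mm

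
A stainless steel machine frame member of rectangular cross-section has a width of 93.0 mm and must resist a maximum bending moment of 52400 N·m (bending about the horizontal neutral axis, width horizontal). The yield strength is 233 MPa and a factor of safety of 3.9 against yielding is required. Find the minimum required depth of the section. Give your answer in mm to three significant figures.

σ_allow = 233/3.9 = 59.74 MPa.
For a rectangular section σ = 6M/(bh²), so h² = 6M/(b σ_allow) = 6×5.2400×10^7/(93.0×59.74) = 56590 mm².
h = 237.9 mm.

h = 238 mm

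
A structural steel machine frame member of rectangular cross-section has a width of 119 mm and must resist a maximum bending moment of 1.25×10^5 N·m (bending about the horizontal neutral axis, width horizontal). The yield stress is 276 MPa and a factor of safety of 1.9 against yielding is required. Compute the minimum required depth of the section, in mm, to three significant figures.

h = 208 mm

σ_allow = 276/1.9 = 145.3 MPa.
For a rectangular section σ = 6M/(bh²), so h² = 6M/(b σ_allow) = 6×1.2500×10^8/(119×145.3) = 43390 mm².
h = 208.3 mm.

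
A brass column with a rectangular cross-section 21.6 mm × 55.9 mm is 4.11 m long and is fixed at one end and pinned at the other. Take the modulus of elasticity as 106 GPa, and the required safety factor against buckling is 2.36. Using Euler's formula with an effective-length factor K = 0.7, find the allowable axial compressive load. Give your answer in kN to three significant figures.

Buckling occurs about the weak axis: I_min = h·b³/12 = 55.9×21.6³/12 = 46950 mm⁴ (b = 21.6 mm is the smaller dimension).
Effective length L_e = KL = 0.7×4.11 m = 2877 mm.
Euler critical load P_cr = π²EI/L_e² = π²×106000×46950/2877² = 5934 N.
P_allow = P_cr/n = 5934/2.36 = 2514 N.

P_allow = 2.51 kN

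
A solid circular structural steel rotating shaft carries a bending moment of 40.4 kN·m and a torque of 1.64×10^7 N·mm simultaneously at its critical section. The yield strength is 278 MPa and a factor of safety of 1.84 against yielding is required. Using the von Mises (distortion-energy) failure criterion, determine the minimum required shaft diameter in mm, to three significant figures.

d = 142 mm

σ_allow = σ_y/n = 278/1.84 = 151.1 MPa.
For a solid shaft σ_b = 32M/(πd³) and τ = 16T/(πd³), so the von Mises stress is σ' = (16/πd³)·√(4M²+3T²).
√(4M²+3T²) = √(4×(4.040×10^7)² + 3×(1.640×10^7)²) = 8.565×10^7 N·mm.
d³ = 16×8.565×10^7/(π×151.1) = 2.887×10^6 mm³.
d = 142.4 mm.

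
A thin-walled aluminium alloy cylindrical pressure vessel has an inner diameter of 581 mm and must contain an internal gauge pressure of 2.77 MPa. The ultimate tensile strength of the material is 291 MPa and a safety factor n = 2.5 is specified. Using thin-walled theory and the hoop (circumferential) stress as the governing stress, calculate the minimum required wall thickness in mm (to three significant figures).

t = 6.91 mm

σ_allow = 291/2.5 = 116.4 MPa.
Hoop stress σ_h = pD/(2t), so t = pD/(2σ_allow) = 2.77×581/(2×116.4) = 6.913 mm.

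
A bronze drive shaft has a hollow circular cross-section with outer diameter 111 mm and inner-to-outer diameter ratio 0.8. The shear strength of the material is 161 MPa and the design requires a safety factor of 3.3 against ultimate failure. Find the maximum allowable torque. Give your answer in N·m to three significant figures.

τ_allow = 161/3.3 = 48.79 MPa.
For a hollow shaft T_allow = τ_allow·πd_o³(1−k⁴)/16 with 1−k⁴ = 0.5904, so πd_o³(1−k⁴)/16 = 158500 mm³.
T_allow = 48.79×158500 = 7.735×10^6 N·mm = 7735 N·m.

T_allow = 7730 N·m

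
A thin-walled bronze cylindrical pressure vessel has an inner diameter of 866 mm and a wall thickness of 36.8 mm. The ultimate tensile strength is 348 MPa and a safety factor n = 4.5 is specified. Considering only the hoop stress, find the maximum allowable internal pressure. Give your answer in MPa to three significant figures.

σ_allow = 348/4.5 = 77.33 MPa.
σ_h = pD/(2t) → p_allow = 2σ_allow t/D = 2×77.33×36.8/866 = 6.572 MPa.

p_allow = 6.57 MPa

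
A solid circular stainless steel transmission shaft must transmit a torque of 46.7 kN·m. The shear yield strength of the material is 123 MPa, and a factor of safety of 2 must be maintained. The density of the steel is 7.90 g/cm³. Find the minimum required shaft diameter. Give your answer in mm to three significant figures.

d = 157 mm

Allowable shear stress τ_allow = 123/2 = 61.50 MPa.
For a solid shaft τ = 16T/(πd³), so d³ = 16T/(π τ_allow) = 16×4.6700×10^7/(π×61.50) = 3.867×10^6 mm³.
d = (3.867×10^6)^(1/3) = 157.0 mm.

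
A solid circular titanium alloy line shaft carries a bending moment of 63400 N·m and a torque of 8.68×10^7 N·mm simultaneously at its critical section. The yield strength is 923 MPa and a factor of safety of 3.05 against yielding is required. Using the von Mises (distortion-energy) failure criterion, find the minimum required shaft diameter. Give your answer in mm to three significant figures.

σ_allow = σ_y/n = 923/3.05 = 302.6 MPa.
For a solid shaft σ_b = 32M/(πd³) and τ = 16T/(πd³), so the von Mises stress is σ' = (16/πd³)·√(4M²+3T²).
√(4M²+3T²) = √(4×(6.340×10^7)² + 3×(8.680×10^7)²) = 1.967×10^8 N·mm.
d³ = 16×1.967×10^8/(π×302.6) = 3.310×10^6 mm³.
d = 149.0 mm.

d = 149 mm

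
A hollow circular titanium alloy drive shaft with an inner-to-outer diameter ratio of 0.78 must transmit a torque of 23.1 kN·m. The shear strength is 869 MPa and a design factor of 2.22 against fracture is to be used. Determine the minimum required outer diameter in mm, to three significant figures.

τ_allow = 869/2.22 = 391.4 MPa.
For a hollow shaft τ = 16T/[πd_o³(1−k⁴)] with k = 0.78, so 1−k⁴ = 0.6298.
d_o³ = 16T/[π τ_allow (1−k⁴)] = 16×2.3100×10^7/(π×391.4×0.6298) = 477200 mm³.
d_o = 78.14 mm.

d_o = 78.1 mm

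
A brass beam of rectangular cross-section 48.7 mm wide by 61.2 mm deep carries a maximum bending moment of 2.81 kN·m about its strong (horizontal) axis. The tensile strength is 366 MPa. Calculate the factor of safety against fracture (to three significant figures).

n = 3.96

Section modulus S = bh²/6 = 48.7×61.2²/6 = 30400 mm³.
σ = M/S = 2810000/30400 = 92.43 MPa.
n = 366/92.43 = 3.960.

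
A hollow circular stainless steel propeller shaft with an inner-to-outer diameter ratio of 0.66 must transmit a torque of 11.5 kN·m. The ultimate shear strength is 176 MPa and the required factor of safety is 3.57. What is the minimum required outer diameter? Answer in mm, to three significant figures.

d_o = 114 mm

τ_allow = 176/3.57 = 49.30 MPa.
For a hollow shaft τ = 16T/[πd_o³(1−k⁴)] with k = 0.66, so 1−k⁴ = 0.8103.
d_o³ = 16T/[π τ_allow (1−k⁴)] = 16×1.1500×10^7/(π×49.30×0.8103) = 1.466×10^6 mm³.
d_o = 113.6 mm.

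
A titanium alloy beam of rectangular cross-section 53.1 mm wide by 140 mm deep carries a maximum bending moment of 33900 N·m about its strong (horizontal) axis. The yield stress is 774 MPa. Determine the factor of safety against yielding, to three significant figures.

n = 3.96

Section modulus S = bh²/6 = 53.1×140²/6 = 173500 mm³.
σ = M/S = 3.3900×10^7/173500 = 195.4 MPa.
n = 774/195.4 = 3.960.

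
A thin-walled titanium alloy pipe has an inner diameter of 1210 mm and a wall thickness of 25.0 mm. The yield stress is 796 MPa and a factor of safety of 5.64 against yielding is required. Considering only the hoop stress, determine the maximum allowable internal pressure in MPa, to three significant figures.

p_allow = 5.83 MPa

σ_allow = 796/5.64 = 141.1 MPa.
σ_h = pD/(2t) → p_allow = 2σ_allow t/D = 2×141.1×25.0/1210 = 5.832 MPa.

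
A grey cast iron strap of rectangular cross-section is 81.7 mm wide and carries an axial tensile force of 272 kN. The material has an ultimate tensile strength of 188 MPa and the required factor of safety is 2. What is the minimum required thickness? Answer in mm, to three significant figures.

σ_allow = 188/2 = 94.00 MPa.
Required area A = F/σ_allow = 272000/94.00 = 2894 mm².
t = A/w = 2894/81.7 = 35.42 mm.

t = 35.4 mm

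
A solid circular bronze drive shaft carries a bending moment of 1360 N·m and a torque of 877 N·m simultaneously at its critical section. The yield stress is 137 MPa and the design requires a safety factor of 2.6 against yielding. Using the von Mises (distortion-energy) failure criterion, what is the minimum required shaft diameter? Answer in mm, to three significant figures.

d = 67.0 mm

σ_allow = σ_y/n = 137/2.6 = 52.69 MPa.
For a solid shaft σ_b = 32M/(πd³) and τ = 16T/(πd³), so the von Mises stress is σ' = (16/πd³)·√(4M²+3T²).
√(4M²+3T²) = √(4×(1.360×10^6)² + 3×(877000)²) = 3.115×10^6 N·mm.
d³ = 16×3.115×10^6/(π×52.69) = 301100 mm³.
d = 67.03 mm.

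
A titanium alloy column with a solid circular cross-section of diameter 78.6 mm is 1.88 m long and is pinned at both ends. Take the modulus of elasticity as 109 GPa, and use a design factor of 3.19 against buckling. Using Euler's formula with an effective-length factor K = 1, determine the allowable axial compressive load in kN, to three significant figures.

I = πd⁴/64 = π×78.6⁴/64 = 1.874×10^6 mm⁴.
Effective length L_e = KL = 1×1.88 m = 1880 mm.
Euler critical load P_cr = π²EI/L_e² = π²×109000×1.874×10^6/1880² = 570300 N.
P_allow = P_cr/n = 570300/3.19 = 178800 N.

P_allow = 179 kN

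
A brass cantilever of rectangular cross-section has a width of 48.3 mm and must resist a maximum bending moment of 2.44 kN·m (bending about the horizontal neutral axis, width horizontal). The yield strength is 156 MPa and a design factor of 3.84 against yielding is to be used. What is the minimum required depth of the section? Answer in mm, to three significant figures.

σ_allow = 156/3.84 = 40.62 MPa.
For a rectangular section σ = 6M/(bh²), so h² = 6M/(b σ_allow) = 6×2440000/(48.3×40.62) = 7461 mm².
h = 86.38 mm.

h = 86.4 mm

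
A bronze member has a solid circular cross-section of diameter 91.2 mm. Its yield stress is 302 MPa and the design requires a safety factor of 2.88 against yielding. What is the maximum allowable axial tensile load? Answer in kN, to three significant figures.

F_allow = 685 kN

σ_allow = 302/2.88 = 104.9 MPa.
A = πd²/4 = π×91.2²/4 = 6533 mm².
F_allow = σ_allow × A = 104.9×6533 = 685000 N.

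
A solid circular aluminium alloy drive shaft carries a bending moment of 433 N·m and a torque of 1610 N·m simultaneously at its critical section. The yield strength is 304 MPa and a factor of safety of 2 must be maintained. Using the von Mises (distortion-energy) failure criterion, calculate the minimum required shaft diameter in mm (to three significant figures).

d = 46.1 mm

σ_allow = σ_y/n = 304/2 = 152.0 MPa.
For a solid shaft σ_b = 32M/(πd³) and τ = 16T/(πd³), so the von Mises stress is σ' = (16/πd³)·√(4M²+3T²).
√(4M²+3T²) = √(4×(433000)² + 3×(1.610×10^6)²) = 2.920×10^6 N·mm.
d³ = 16×2.920×10^6/(π×152.0) = 97840 mm³.
d = 46.08 mm.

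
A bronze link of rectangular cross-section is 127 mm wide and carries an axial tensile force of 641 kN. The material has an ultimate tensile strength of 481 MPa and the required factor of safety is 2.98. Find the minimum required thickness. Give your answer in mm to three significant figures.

σ_allow = 481/2.98 = 161.4 MPa.
Required area A = F/σ_allow = 641000/161.4 = 3971 mm².
t = A/w = 3971/127 = 31.27 mm.

t = 31.3 mm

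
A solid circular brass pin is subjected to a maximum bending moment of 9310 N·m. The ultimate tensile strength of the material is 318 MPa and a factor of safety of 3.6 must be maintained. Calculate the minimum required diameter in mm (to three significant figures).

d = 102 mm

σ_allow = 318/3.6 = 88.33 MPa.
For a solid circular section σ = 32M/(πd³), so d³ = 32M/(π σ_allow) = 32×9310000/(π×88.33) = 1.074×10^6 mm³.
d = 102.4 mm.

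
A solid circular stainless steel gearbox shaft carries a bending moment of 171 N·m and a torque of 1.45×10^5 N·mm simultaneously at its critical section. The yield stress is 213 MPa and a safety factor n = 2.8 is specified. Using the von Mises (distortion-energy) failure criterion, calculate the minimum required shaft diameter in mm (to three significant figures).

σ_allow = σ_y/n = 213/2.8 = 76.07 MPa.
For a solid shaft σ_b = 32M/(πd³) and τ = 16T/(πd³), so the von Mises stress is σ' = (16/πd³)·√(4M²+3T²).
√(4M²+3T²) = √(4×(171000)² + 3×(145000)²) = 424300 N·mm.
d³ = 16×424300/(π×76.07) = 28410 mm³.
d = 30.51 mm.

d = 30.5 mm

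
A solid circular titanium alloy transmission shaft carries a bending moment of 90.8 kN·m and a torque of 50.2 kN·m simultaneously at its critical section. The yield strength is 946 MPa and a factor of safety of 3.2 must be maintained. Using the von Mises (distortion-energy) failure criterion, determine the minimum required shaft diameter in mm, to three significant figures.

σ_allow = σ_y/n = 946/3.2 = 295.6 MPa.
For a solid shaft σ_b = 32M/(πd³) and τ = 16T/(πd³), so the von Mises stress is σ' = (16/πd³)·√(4M²+3T²).
√(4M²+3T²) = √(4×(9.080×10^7)² + 3×(5.020×10^7)²) = 2.013×10^8 N·mm.
d³ = 16×2.013×10^8/(π×295.6) = 3.469×10^6 mm³.
d = 151.4 mm.

d = 151 mm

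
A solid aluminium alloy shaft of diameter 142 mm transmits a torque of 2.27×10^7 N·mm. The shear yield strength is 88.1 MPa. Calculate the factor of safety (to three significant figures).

τ = 16T/(πd³) = 16×2.2700×10^7/(π×142³) = 40.38 MPa.
n = τ_limit/τ = 88.1/40.38 = 2.182.

n = 2.18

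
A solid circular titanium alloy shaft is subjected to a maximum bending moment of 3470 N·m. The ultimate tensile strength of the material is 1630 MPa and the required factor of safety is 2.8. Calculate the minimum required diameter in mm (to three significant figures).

σ_allow = 1630/2.8 = 582.1 MPa.
For a solid circular section σ = 32M/(πd³), so d³ = 32M/(π σ_allow) = 32×3470000/(π×582.1) = 60720 mm³.
d = 39.30 mm.

d = 39.3 mm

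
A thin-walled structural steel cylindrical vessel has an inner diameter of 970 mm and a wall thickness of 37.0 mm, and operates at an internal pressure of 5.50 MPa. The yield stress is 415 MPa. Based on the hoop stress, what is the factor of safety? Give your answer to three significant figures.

σ_h = pD/(2t) = 5.50×970/(2×37.0) = 72.09 MPa.
n = 415/72.09 = 5.756.

n = 5.76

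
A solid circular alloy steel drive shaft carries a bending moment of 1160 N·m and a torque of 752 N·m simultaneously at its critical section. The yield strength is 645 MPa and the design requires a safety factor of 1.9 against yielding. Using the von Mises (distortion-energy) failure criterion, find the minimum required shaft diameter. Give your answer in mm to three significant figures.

d = 34.2 mm

σ_allow = σ_y/n = 645/1.9 = 339.5 MPa.
For a solid shaft σ_b = 32M/(πd³) and τ = 16T/(πd³), so the von Mises stress is σ' = (16/πd³)·√(4M²+3T²).
√(4M²+3T²) = √(4×(1.160×10^6)² + 3×(752000)²) = 2.661×10^6 N·mm.
d³ = 16×2.661×10^6/(π×339.5) = 39920 mm³.
d = 34.18 mm.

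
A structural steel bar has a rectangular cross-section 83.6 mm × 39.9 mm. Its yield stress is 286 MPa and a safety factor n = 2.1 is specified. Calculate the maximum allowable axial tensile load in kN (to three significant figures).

F_allow = 454 kN

σ_allow = 286/2.1 = 136.2 MPa.
A = 83.6×39.9 = 3336 mm².
F_allow = σ_allow × A = 136.2×3336 = 454300 N.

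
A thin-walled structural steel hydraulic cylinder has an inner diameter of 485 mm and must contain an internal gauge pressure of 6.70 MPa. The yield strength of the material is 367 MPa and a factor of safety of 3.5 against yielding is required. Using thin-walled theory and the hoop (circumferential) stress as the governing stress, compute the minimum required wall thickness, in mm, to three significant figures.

σ_allow = 367/3.5 = 104.9 MPa.
Hoop stress σ_h = pD/(2t), so t = pD/(2σ_allow) = 6.70×485/(2×104.9) = 15.49 mm.

t = 15.5 mm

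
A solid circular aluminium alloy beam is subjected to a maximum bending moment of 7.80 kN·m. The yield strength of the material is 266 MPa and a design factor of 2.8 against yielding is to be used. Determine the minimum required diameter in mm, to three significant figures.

d = 94.2 mm

σ_allow = 266/2.8 = 95.00 MPa.
For a solid circular section σ = 32M/(πd³), so d³ = 32M/(π σ_allow) = 32×7800000/(π×95.00) = 836300 mm³.
d = 94.22 mm.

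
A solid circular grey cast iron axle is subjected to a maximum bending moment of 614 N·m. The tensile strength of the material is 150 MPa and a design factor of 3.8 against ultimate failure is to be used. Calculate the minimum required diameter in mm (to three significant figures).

d = 54.1 mm

σ_allow = 150/3.8 = 39.47 MPa.
For a solid circular section σ = 32M/(πd³), so d³ = 32M/(π σ_allow) = 32×614000/(π×39.47) = 158400 mm³.
d = 54.11 mm.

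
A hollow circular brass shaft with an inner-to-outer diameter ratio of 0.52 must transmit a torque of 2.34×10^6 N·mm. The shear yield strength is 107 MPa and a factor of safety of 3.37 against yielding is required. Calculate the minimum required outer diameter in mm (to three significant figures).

τ_allow = 107/3.37 = 31.75 MPa.
For a hollow shaft τ = 16T/[πd_o³(1−k⁴)] with k = 0.52, so 1−k⁴ = 0.9269.
d_o³ = 16T/[π τ_allow (1−k⁴)] = 16×2340000/(π×31.75×0.9269) = 405000 mm³.
d_o = 73.98 mm.

d_o = 74.0 mm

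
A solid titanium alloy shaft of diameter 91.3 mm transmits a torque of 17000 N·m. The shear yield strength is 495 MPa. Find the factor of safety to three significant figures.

τ = 16T/(πd³) = 16×1.7000×10^7/(π×91.3³) = 113.8 MPa.
n = τ_limit/τ = 495/113.8 = 4.351.

n = 4.35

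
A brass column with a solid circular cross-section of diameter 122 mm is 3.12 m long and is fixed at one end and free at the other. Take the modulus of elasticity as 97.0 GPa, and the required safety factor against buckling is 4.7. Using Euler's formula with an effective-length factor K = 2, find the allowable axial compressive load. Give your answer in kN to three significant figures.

P_allow = 56.9 kN

I = πd⁴/64 = π×122⁴/64 = 1.087×10^7 mm⁴.
Effective length L_e = KL = 2×3.12 m = 6240 mm.
Euler critical load P_cr = π²EI/L_e² = π²×97000×1.087×10^7/6240² = 267400 N.
P_allow = P_cr/n = 267400/4.7 = 56890 N.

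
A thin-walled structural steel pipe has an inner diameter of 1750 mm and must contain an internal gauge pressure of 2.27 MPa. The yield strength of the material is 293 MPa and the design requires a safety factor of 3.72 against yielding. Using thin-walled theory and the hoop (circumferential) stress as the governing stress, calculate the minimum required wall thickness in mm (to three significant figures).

t = 25.2 mm

σ_allow = 293/3.72 = 78.76 MPa.
Hoop stress σ_h = pD/(2t), so t = pD/(2σ_allow) = 2.27×1750/(2×78.76) = 25.22 mm.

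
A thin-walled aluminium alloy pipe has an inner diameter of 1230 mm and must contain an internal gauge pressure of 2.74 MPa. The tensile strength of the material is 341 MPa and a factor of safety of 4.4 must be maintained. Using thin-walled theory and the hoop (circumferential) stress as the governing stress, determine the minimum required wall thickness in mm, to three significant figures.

σ_allow = 341/4.4 = 77.50 MPa.
Hoop stress σ_h = pD/(2t), so t = pD/(2σ_allow) = 2.74×1230/(2×77.50) = 21.74 mm.

t = 21.7 mm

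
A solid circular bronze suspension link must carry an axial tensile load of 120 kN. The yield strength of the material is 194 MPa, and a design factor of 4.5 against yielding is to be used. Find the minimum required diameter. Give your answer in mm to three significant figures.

Allowable stress σ_allow = 194/4.5 = 43.11 MPa.
Required area A = F/σ_allow = 120000/43.11 = 2784 mm².
A = πd²/4 → d = √(4A/π) = 59.53 mm.

d = 59.5 mm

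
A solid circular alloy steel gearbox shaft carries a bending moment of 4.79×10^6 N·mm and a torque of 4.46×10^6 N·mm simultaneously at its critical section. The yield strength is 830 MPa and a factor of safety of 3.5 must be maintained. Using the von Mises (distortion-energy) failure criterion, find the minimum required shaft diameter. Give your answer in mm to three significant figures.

d = 64.2 mm

σ_allow = σ_y/n = 830/3.5 = 237.1 MPa.
For a solid shaft σ_b = 32M/(πd³) and τ = 16T/(πd³), so the von Mises stress is σ' = (16/πd³)·√(4M²+3T²).
√(4M²+3T²) = √(4×(4.790×10^6)² + 3×(4.460×10^6)²) = 1.231×10^7 N·mm.
d³ = 16×1.231×10^7/(π×237.1) = 264300 mm³.
d = 64.17 mm.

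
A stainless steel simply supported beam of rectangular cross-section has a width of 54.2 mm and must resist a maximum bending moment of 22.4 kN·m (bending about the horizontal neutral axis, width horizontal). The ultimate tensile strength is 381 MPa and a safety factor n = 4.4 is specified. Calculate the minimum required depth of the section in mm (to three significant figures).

h = 169 mm

σ_allow = 381/4.4 = 86.59 MPa.
For a rectangular section σ = 6M/(bh²), so h² = 6M/(b σ_allow) = 6×2.2400×10^7/(54.2×86.59) = 28640 mm².
h = 169.2 mm.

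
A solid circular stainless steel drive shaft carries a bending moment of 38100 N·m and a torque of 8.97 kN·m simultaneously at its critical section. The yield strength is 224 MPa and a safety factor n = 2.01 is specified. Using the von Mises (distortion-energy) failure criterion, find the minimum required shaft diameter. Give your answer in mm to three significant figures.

σ_allow = σ_y/n = 224/2.01 = 111.4 MPa.
For a solid shaft σ_b = 32M/(πd³) and τ = 16T/(πd³), so the von Mises stress is σ' = (16/πd³)·√(4M²+3T²).
√(4M²+3T²) = √(4×(3.810×10^7)² + 3×(8.970×10^6)²) = 7.777×10^7 N·mm.
d³ = 16×7.777×10^7/(π×111.4) = 3.554×10^6 mm³.
d = 152.6 mm.

d = 153 mm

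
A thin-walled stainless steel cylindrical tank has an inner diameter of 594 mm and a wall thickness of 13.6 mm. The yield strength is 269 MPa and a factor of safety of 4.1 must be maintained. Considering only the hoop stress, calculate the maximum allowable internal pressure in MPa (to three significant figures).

p_allow = 3.00 MPa

σ_allow = 269/4.1 = 65.61 MPa.
σ_h = pD/(2t) → p_allow = 2σ_allow t/D = 2×65.61×13.6/594 = 3.004 MPa.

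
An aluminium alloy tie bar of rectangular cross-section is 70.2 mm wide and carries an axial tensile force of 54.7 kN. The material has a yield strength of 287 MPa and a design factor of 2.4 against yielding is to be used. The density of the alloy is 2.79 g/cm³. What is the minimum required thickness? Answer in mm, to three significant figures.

t = 6.52 mm

σ_allow = 287/2.4 = 119.6 MPa.
Required area A = F/σ_allow = 54700/119.6 = 457.4 mm².
t = A/w = 457.4/70.2 = 6.516 mm.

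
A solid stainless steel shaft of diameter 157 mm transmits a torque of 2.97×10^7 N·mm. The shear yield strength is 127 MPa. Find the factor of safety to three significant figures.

n = 3.25

τ = 16T/(πd³) = 16×2.9700×10^7/(π×157³) = 39.09 MPa.
n = τ_limit/τ = 127/39.09 = 3.249.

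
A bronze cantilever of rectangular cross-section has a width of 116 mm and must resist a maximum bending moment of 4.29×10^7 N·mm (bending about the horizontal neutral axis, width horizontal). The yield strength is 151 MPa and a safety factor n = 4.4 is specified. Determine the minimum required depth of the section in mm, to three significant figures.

σ_allow = 151/4.4 = 34.32 MPa.
For a rectangular section σ = 6M/(bh²), so h² = 6M/(b σ_allow) = 6×4.2900×10^7/(116×34.32) = 64660 mm².
h = 254.3 mm.

h = 254 mm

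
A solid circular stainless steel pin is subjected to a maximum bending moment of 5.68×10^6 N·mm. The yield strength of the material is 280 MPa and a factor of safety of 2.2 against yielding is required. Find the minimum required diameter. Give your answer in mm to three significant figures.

σ_allow = 280/2.2 = 127.3 MPa.
For a solid circular section σ = 32M/(πd³), so d³ = 32M/(π σ_allow) = 32×5680000/(π×127.3) = 454600 mm³.
d = 76.89 mm.

d = 76.9 mm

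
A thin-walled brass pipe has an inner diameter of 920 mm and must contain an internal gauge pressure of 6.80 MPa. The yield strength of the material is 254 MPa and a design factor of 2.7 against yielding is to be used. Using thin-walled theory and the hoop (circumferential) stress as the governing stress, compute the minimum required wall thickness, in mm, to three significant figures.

t = 33.3 mm

σ_allow = 254/2.7 = 94.07 MPa.
Hoop stress σ_h = pD/(2t), so t = pD/(2σ_allow) = 6.80×920/(2×94.07) = 33.25 mm.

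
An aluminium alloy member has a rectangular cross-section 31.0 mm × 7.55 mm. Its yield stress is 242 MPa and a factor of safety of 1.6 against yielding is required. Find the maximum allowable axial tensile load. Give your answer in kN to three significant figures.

F_allow = 35.4 kN

σ_allow = 242/1.6 = 151.2 MPa.
A = 31.0×7.55 = 234.0 mm².
F_allow = σ_allow × A = 151.2×234.0 = 35400 N.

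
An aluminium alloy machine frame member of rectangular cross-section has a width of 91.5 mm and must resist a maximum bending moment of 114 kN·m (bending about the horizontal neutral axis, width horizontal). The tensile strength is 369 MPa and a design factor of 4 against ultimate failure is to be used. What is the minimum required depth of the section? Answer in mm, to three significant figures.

h = 285 mm

σ_allow = 369/4 = 92.25 MPa.
For a rectangular section σ = 6M/(bh²), so h² = 6M/(b σ_allow) = 6×1.1400×10^8/(91.5×92.25) = 81030 mm².
h = 284.7 mm.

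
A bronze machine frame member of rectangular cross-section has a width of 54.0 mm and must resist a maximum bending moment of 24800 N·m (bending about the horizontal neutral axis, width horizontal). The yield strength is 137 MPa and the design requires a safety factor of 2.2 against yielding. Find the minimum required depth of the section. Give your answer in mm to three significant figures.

σ_allow = 137/2.2 = 62.27 MPa.
For a rectangular section σ = 6M/(bh²), so h² = 6M/(b σ_allow) = 6×2.4800×10^7/(54.0×62.27) = 44250 mm².
h = 210.4 mm.

h = 210 mm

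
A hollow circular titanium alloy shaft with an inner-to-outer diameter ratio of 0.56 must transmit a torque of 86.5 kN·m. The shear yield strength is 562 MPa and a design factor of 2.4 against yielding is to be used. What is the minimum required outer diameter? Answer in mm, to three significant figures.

τ_allow = 562/2.4 = 234.2 MPa.
For a hollow shaft τ = 16T/[πd_o³(1−k⁴)] with k = 0.56, so 1−k⁴ = 0.9017.
d_o³ = 16T/[π τ_allow (1−k⁴)] = 16×8.6500×10^7/(π×234.2×0.9017) = 2.087×10^6 mm³.
d_o = 127.8 mm.

d_o = 128 mm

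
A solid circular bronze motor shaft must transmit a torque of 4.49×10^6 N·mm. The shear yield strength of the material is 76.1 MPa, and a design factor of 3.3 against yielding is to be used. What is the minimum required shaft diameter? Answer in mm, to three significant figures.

Allowable shear stress τ_allow = 76.1/3.3 = 23.06 MPa.
For a solid shaft τ = 16T/(πd³), so d³ = 16T/(π τ_allow) = 16×4490000/(π×23.06) = 991600 mm³.
d = (991600)^(1/3) = 99.72 mm.

d = 99.7 mm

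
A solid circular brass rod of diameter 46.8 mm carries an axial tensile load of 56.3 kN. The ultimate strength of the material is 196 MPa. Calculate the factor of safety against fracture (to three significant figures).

n = 5.99

A = πd²/4 = 1720 mm².
σ = F/A = 56300/1720 = 32.73 MPa.
n = 196/32.73 = 5.989.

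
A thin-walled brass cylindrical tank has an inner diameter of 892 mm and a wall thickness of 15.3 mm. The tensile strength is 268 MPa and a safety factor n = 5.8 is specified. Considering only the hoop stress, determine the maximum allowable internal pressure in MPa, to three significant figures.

σ_allow = 268/5.8 = 46.21 MPa.
σ_h = pD/(2t) → p_allow = 2σ_allow t/D = 2×46.21×15.3/892 = 1.585 MPa.

p_allow = 1.59 MPa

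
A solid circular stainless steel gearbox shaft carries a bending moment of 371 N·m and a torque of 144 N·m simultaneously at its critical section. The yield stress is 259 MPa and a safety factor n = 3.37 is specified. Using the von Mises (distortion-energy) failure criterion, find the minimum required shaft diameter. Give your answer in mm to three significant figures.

d = 37.3 mm

σ_allow = σ_y/n = 259/3.37 = 76.85 MPa.
For a solid shaft σ_b = 32M/(πd³) and τ = 16T/(πd³), so the von Mises stress is σ' = (16/πd³)·√(4M²+3T²).
√(4M²+3T²) = √(4×(371000)² + 3×(144000)²) = 782800 N·mm.
d³ = 16×782800/(π×76.85) = 51870 mm³.
d = 37.29 mm.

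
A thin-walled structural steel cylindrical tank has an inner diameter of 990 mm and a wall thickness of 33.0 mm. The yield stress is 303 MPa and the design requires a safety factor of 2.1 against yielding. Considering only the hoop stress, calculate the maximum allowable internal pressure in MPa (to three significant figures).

σ_allow = 303/2.1 = 144.3 MPa.
σ_h = pD/(2t) → p_allow = 2σ_allow t/D = 2×144.3×33.0/990 = 9.619 MPa.

p_allow = 9.62 MPa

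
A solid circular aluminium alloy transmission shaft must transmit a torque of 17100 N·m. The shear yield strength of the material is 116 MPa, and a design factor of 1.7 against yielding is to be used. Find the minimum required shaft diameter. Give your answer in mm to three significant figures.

Allowable shear stress τ_allow = 116/1.7 = 68.24 MPa.
For a solid shaft τ = 16T/(πd³), so d³ = 16T/(π τ_allow) = 16×1.7100×10^7/(π×68.24) = 1.276×10^6 mm³.
d = (1.276×10^6)^(1/3) = 108.5 mm.

d = 108 mm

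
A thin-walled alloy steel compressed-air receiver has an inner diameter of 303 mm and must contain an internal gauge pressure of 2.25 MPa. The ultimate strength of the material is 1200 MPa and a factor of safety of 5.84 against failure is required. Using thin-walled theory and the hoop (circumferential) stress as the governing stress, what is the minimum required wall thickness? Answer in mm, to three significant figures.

σ_allow = 1200/5.84 = 205.5 MPa.
Hoop stress σ_h = pD/(2t), so t = pD/(2σ_allow) = 2.25×303/(2×205.5) = 1.659 mm.

t = 1.66 mm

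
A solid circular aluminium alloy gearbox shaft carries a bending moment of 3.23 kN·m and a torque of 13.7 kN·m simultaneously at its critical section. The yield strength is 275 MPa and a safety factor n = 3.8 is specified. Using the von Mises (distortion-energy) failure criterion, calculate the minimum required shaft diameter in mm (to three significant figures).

σ_allow = σ_y/n = 275/3.8 = 72.37 MPa.
For a solid shaft σ_b = 32M/(πd³) and τ = 16T/(πd³), so the von Mises stress is σ' = (16/πd³)·√(4M²+3T²).
√(4M²+3T²) = √(4×(3.230×10^6)² + 3×(1.370×10^7)²) = 2.459×10^7 N·mm.
d³ = 16×2.459×10^7/(π×72.37) = 1.731×10^6 mm³.
d = 120.1 mm.

d = 120 mm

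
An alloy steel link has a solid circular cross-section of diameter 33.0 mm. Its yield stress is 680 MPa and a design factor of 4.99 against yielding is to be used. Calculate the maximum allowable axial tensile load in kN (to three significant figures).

σ_allow = 680/4.99 = 136.3 MPa.
A = πd²/4 = π×33.0²/4 = 855.3 mm².
F_allow = σ_allow × A = 136.3×855.3 = 116600 N.

F_allow = 117 kN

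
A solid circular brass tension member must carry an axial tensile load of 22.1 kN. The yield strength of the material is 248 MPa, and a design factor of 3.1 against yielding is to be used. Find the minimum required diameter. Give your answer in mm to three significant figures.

Allowable stress σ_allow = 248/3.1 = 80.00 MPa.
Required area A = F/σ_allow = 22100/80.00 = 276.2 mm².
A = πd²/4 → d = √(4A/π) = 18.75 mm.

d = 18.8 mm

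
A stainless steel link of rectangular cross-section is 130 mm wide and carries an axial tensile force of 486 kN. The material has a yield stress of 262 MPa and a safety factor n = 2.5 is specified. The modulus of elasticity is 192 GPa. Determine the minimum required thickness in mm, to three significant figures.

t = 35.7 mm

σ_allow = 262/2.5 = 104.8 MPa.
Required area A = F/σ_allow = 486000/104.8 = 4637 mm².
t = A/w = 4637/130 = 35.67 mm.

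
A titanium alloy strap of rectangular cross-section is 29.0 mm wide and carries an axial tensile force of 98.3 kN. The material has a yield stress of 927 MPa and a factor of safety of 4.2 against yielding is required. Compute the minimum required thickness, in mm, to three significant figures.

σ_allow = 927/4.2 = 220.7 MPa.
Required area A = F/σ_allow = 98300/220.7 = 445.4 mm².
t = A/w = 445.4/29.0 = 15.36 mm.

t = 15.4 mm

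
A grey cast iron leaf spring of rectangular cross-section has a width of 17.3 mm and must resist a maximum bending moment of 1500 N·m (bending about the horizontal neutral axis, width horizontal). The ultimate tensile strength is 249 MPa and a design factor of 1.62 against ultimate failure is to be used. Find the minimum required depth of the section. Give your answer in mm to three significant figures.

σ_allow = 249/1.62 = 153.7 MPa.
For a rectangular section σ = 6M/(bh²), so h² = 6M/(b σ_allow) = 6×1500000/(17.3×153.7) = 3385 mm².
h = 58.18 mm.

h = 58.2 mm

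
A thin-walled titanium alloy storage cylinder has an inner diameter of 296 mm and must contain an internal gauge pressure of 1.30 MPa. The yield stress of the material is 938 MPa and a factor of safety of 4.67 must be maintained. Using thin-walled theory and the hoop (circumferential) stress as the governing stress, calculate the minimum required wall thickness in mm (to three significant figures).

t = 0.958 mm

σ_allow = 938/4.67 = 200.9 MPa.
Hoop stress σ_h = pD/(2t), so t = pD/(2σ_allow) = 1.30×296/(2×200.9) = 0.9579 mm.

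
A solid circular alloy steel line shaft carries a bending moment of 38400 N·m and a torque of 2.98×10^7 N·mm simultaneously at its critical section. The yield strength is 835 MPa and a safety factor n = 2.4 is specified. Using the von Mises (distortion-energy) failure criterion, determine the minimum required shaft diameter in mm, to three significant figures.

d = 111 mm

σ_allow = σ_y/n = 835/2.4 = 347.9 MPa.
For a solid shaft σ_b = 32M/(πd³) and τ = 16T/(πd³), so the von Mises stress is σ' = (16/πd³)·√(4M²+3T²).
√(4M²+3T²) = √(4×(3.840×10^7)² + 3×(2.980×10^7)²) = 9.253×10^7 N·mm.
d³ = 16×9.253×10^7/(π×347.9) = 1.355×10^6 mm³.
d = 110.6 mm.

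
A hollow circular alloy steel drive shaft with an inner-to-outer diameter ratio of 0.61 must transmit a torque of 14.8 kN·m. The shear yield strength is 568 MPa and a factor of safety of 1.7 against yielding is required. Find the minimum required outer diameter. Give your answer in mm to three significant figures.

d_o = 64.0 mm

τ_allow = 568/1.7 = 334.1 MPa.
For a hollow shaft τ = 16T/[πd_o³(1−k⁴)] with k = 0.61, so 1−k⁴ = 0.8615.
d_o³ = 16T/[π τ_allow (1−k⁴)] = 16×1.4800×10^7/(π×334.1×0.8615) = 261900 mm³.
d_o = 63.98 mm.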